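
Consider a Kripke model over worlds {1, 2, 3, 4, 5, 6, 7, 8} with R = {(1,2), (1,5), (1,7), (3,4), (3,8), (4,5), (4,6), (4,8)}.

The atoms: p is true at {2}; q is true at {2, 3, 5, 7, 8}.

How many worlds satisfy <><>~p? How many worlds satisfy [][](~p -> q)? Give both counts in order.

For <><>~p:
1: successors {2, 5, 7}; <>~p there: 2:F, 5:F, 7:F. ✗
2: no successors, so <><>~p fails. ✗
3: successors {4, 8}; <>~p there: 4:T, 8:F. ✓
4: successors {5, 6, 8}; <>~p there: 5:F, 6:F, 8:F. ✗
5: no successors, so <><>~p fails. ✗
6: no successors, so <><>~p fails. ✗
7: no successors, so <><>~p fails. ✗
8: no successors, so <><>~p fails. ✗
— 1 world.
For [][](~p -> q):
1: successors {2, 5, 7}; [](~p -> q) there: 2:T, 5:T, 7:T. ✓
2: no successors, so [][](~p -> q) holds vacuously. ✓
3: successors {4, 8}; [](~p -> q) there: 4:F, 8:T. ✗
4: successors {5, 6, 8}; [](~p -> q) there: 5:T, 6:T, 8:T. ✓
5: no successors, so [][](~p -> q) holds vacuously. ✓
6: no successors, so [][](~p -> q) holds vacuously. ✓
7: no successors, so [][](~p -> q) holds vacuously. ✓
8: no successors, so [][](~p -> q) holds vacuously. ✓
— 7 worlds.

1 and 7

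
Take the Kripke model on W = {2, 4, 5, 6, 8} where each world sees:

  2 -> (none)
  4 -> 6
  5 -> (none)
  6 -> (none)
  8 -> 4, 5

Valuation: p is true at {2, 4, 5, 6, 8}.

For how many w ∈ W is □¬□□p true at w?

2: no successors, so □¬□□p holds vacuously. ✓
4: successors {6}; ¬□□p there: 6:F. ✗
5: no successors, so □¬□□p holds vacuously. ✓
6: no successors, so □¬□□p holds vacuously. ✓
8: successors {4, 5}; ¬□□p there: 4:F, 5:F. ✗
Satisfying worlds: {2, 5, 6}.

3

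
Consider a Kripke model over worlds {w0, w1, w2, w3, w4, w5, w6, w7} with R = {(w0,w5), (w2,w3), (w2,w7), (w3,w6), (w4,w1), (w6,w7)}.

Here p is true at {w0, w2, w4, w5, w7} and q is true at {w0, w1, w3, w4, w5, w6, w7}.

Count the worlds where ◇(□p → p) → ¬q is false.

w0: ◇(□p → p) is T, ¬q is F. ✗
w1: ◇(□p → p) is F, ¬q is F. ✓
w2: ◇(□p → p) is T, ¬q is T. ✓
w3: ◇(□p → p) is F, ¬q is F. ✓
w4: ◇(□p → p) is F, ¬q is F. ✓
w5: ◇(□p → p) is F, ¬q is F. ✓
w6: ◇(□p → p) is T, ¬q is F. ✗
w7: ◇(□p → p) is F, ¬q is F. ✓
Satisfying worlds: {w1, w2, w3, w4, w5, w7}.
So ◇(□p → p) → ¬q fails at the other 2 worlds.

2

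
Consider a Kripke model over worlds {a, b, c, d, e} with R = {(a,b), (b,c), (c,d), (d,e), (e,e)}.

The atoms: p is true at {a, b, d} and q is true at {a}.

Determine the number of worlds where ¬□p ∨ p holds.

4

a: ¬□p is F, p is T. ✓
b: ¬□p is T, p is T. ✓
c: ¬□p is F, p is F. ✗
d: ¬□p is T, p is T. ✓
e: ¬□p is T, p is F. ✓
Satisfying worlds: {a, b, d, e}.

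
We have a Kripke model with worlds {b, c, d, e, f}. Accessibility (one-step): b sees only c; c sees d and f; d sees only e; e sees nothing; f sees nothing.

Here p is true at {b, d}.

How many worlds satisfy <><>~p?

b: successors {c}; <>~p there: c:T. ✓
c: successors {d, f}; <>~p there: d:T, f:F. ✓
d: successors {e}; <>~p there: e:F. ✗
e: no successors, so <><>~p fails. ✗
f: no successors, so <><>~p fails. ✗
Satisfying worlds: {b, c}.

2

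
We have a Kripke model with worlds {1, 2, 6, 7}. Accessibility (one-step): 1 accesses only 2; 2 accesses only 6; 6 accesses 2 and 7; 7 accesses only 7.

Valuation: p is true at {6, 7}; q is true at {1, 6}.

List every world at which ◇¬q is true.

{1, 6, 7}

1: successors {2}; ¬q there: 2:T. ✓
2: successors {6}; ¬q there: 6:F. ✗
6: successors {2, 7}; ¬q there: 2:T, 7:T. ✓
7: successors {7}; ¬q there: 7:T. ✓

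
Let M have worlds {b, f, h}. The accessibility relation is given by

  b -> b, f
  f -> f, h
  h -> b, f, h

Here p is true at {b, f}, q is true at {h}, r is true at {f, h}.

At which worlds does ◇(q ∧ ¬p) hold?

{f, h}

b: successors {b, f}; q ∧ ¬p there: b:F, f:F. ✗
f: successors {f, h}; q ∧ ¬p there: f:F, h:T. ✓
h: successors {b, f, h}; q ∧ ¬p there: b:F, f:F, h:T. ✓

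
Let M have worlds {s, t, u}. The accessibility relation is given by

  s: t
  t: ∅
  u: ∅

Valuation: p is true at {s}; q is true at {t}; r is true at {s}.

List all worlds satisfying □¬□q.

s: successors {t}; ¬□q there: t:F. ✗
t: no successors, so □¬□q holds vacuously. ✓
u: no successors, so □¬□q holds vacuously. ✓

{t, u}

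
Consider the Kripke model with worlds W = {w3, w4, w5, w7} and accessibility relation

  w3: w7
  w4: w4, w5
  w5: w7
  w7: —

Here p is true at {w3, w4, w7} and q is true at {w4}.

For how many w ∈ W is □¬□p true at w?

1

w3: successors {w7}; ¬□p there: w7:F. ✗
w4: successors {w4, w5}; ¬□p there: w4:T, w5:F. ✗
w5: successors {w7}; ¬□p there: w7:F. ✗
w7: no successors, so □¬□p holds vacuously. ✓
Satisfying worlds: {w7}.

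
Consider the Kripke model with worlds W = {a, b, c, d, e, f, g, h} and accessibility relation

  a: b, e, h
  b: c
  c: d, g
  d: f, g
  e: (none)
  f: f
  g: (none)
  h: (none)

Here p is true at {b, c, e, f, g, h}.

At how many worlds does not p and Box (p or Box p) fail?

a: not p is T, Box (p or Box p) is T. ✓
b: not p is F, Box (p or Box p) is T. ✗
c: not p is F, Box (p or Box p) is T. ✗
d: not p is T, Box (p or Box p) is T. ✓
e: not p is F, Box (p or Box p) is T. ✗
f: not p is F, Box (p or Box p) is T. ✗
g: not p is F, Box (p or Box p) is T. ✗
h: not p is F, Box (p or Box p) is T. ✗
Satisfying worlds: {a, d}.
So not p and Box (p or Box p) fails at the other 6 worlds.

6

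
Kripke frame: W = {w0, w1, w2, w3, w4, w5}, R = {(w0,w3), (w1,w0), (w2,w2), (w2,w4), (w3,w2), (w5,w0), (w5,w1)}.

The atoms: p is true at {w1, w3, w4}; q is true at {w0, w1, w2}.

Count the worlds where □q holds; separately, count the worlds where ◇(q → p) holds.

4 and 3

For □q:
w0: successors {w3}; q there: w3:F. ✗
w1: successors {w0}; q there: w0:T. ✓
w2: successors {w2, w4}; q there: w2:T, w4:F. ✗
w3: successors {w2}; q there: w2:T. ✓
w4: no successors, so □q holds vacuously. ✓
w5: successors {w0, w1}; q there: w0:T, w1:T. ✓
— 4 worlds.
For ◇(q → p):
w0: successors {w3}; q → p there: w3:T. ✓
w1: successors {w0}; q → p there: w0:F. ✗
w2: successors {w2, w4}; q → p there: w2:F, w4:T. ✓
w3: successors {w2}; q → p there: w2:F. ✗
w4: no successors, so ◇(q → p) fails. ✗
w5: successors {w0, w1}; q → p there: w0:F, w1:T. ✓
— 3 worlds.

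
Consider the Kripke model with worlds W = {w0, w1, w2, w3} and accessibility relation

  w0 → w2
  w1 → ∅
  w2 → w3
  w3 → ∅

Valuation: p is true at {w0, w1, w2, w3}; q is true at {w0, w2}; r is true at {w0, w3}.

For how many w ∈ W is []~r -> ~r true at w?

2

w0: []~r is T, ~r is F. ✗
w1: []~r is T, ~r is T. ✓
w2: []~r is F, ~r is T. ✓
w3: []~r is T, ~r is F. ✗
Satisfying worlds: {w1, w2}.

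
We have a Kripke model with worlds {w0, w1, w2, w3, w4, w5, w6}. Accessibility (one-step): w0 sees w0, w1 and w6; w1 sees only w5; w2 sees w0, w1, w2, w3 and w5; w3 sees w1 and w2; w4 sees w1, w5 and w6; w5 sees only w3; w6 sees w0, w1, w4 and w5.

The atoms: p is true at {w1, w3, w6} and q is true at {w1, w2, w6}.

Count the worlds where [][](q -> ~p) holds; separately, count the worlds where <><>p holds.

For [][](q -> ~p):
w0: successors {w0, w1, w6}; [](q -> ~p) there: w0:F, w1:T, w6:F. ✗
w1: successors {w5}; [](q -> ~p) there: w5:T. ✓
w2: successors {w0, w1, w2, w3, w5}; [](q -> ~p) there: w0:F, w1:T, w2:F, w3:F, w5:T. ✗
w3: successors {w1, w2}; [](q -> ~p) there: w1:T, w2:F. ✗
w4: successors {w1, w5, w6}; [](q -> ~p) there: w1:T, w5:T, w6:F. ✗
w5: successors {w3}; [](q -> ~p) there: w3:F. ✗
w6: successors {w0, w1, w4, w5}; [](q -> ~p) there: w0:F, w1:T, w4:F, w5:T. ✗
— 1 world.
For <><>p:
w0: successors {w0, w1, w6}; <>p there: w0:T, w1:F, w6:T. ✓
w1: successors {w5}; <>p there: w5:T. ✓
w2: successors {w0, w1, w2, w3, w5}; <>p there: w0:T, w1:F, w2:T, w3:T, w5:T. ✓
w3: successors {w1, w2}; <>p there: w1:F, w2:T. ✓
w4: successors {w1, w5, w6}; <>p there: w1:F, w5:T, w6:T. ✓
w5: successors {w3}; <>p there: w3:T. ✓
w6: successors {w0, w1, w4, w5}; <>p there: w0:T, w1:F, w4:T, w5:T. ✓
— 7 worlds.

1 and 7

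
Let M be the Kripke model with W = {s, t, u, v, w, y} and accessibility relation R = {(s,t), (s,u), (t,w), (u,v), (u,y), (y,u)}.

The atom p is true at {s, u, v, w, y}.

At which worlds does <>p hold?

s: successors {t, u}; p there: t:F, u:T. ✓
t: successors {w}; p there: w:T. ✓
u: successors {v, y}; p there: v:T, y:T. ✓
v: no successors, so <>p fails. ✗
w: no successors, so <>p fails. ✗
y: successors {u}; p there: u:T. ✓

{s, t, u, y}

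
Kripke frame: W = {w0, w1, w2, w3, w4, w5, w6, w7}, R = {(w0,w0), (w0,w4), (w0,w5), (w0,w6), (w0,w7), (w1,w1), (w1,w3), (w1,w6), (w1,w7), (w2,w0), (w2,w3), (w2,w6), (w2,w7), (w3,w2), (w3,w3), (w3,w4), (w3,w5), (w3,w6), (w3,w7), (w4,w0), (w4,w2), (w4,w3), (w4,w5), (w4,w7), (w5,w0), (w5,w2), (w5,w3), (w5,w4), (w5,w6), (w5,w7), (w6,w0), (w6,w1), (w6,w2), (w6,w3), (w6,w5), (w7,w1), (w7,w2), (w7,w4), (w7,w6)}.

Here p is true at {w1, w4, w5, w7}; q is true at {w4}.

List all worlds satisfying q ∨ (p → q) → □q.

w0: q ∨ (p → q) is T, □q is F. ✗
w1: q ∨ (p → q) is F, □q is F. ✓
w2: q ∨ (p → q) is T, □q is F. ✗
w3: q ∨ (p → q) is T, □q is F. ✗
w4: q ∨ (p → q) is T, □q is F. ✗
w5: q ∨ (p → q) is F, □q is F. ✓
w6: q ∨ (p → q) is T, □q is F. ✗
w7: q ∨ (p → q) is F, □q is F. ✓

{w1, w5, w7}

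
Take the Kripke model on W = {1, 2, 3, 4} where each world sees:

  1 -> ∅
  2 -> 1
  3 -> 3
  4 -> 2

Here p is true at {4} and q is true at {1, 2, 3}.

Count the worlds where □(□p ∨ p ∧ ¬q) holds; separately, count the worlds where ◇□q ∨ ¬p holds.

2 and 4

For □(□p ∨ p ∧ ¬q):
1: no successors, so □(□p ∨ p ∧ ¬q) holds vacuously. ✓
2: successors {1}; □p ∨ p ∧ ¬q there: 1:T. ✓
3: successors {3}; □p ∨ p ∧ ¬q there: 3:F. ✗
4: successors {2}; □p ∨ p ∧ ¬q there: 2:F. ✗
— 2 worlds.
For ◇□q ∨ ¬p:
1: ◇□q is F, ¬p is T. ✓
2: ◇□q is T, ¬p is T. ✓
3: ◇□q is T, ¬p is T. ✓
4: ◇□q is T, ¬p is F. ✓
— 4 worlds.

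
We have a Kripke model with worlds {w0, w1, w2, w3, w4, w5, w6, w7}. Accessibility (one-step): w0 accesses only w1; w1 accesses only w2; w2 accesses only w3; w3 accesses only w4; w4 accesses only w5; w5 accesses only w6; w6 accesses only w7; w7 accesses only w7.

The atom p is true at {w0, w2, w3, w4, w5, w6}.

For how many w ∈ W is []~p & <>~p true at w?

3

w0: []~p is T, <>~p is T. ✓
w1: []~p is F, <>~p is F. ✗
w2: []~p is F, <>~p is F. ✗
w3: []~p is F, <>~p is F. ✗
w4: []~p is F, <>~p is F. ✗
w5: []~p is F, <>~p is F. ✗
w6: []~p is T, <>~p is T. ✓
w7: []~p is T, <>~p is T. ✓
Satisfying worlds: {w0, w6, w7}.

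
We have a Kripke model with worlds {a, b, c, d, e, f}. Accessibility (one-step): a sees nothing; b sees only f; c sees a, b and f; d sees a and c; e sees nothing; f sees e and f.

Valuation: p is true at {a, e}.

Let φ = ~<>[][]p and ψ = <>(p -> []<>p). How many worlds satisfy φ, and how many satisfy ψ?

3 and 4

For ~<>[][]p:
a: <>[][]p is F. ✓
b: <>[][]p is F. ✓
c: <>[][]p is T. ✗
d: <>[][]p is T. ✗
e: <>[][]p is F. ✓
f: <>[][]p is T. ✗
— 3 worlds.
For <>(p -> []<>p):
a: no successors, so <>(p -> []<>p) fails. ✗
b: successors {f}; p -> []<>p there: f:T. ✓
c: successors {a, b, f}; p -> []<>p there: a:T, b:T, f:T. ✓
d: successors {a, c}; p -> []<>p there: a:T, c:T. ✓
e: no successors, so <>(p -> []<>p) fails. ✗
f: successors {e, f}; p -> []<>p there: e:T, f:T. ✓
— 4 worlds.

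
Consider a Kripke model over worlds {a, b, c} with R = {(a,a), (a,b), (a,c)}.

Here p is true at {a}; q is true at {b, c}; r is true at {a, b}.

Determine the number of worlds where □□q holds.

2

a: successors {a, b, c}; □q there: a:F, b:T, c:T. ✗
b: no successors, so □□q holds vacuously. ✓
c: no successors, so □□q holds vacuously. ✓
Satisfying worlds: {b, c}.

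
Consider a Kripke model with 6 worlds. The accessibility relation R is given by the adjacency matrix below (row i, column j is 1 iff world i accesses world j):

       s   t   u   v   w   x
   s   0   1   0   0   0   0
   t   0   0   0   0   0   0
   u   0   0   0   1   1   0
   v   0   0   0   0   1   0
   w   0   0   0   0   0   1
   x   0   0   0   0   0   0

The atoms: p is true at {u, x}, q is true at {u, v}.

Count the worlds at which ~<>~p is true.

s: <>~p is T. ✗
t: <>~p is F. ✓
u: <>~p is T. ✗
v: <>~p is T. ✗
w: <>~p is F. ✓
x: <>~p is F. ✓
Satisfying worlds: {t, w, x}.

3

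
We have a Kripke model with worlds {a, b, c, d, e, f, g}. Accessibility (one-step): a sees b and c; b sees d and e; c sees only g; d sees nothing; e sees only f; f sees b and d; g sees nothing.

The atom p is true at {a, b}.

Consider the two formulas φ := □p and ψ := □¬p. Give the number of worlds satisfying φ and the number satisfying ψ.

2 and 5

For □p:
a: successors {b, c}; p there: b:T, c:F. ✗
b: successors {d, e}; p there: d:F, e:F. ✗
c: successors {g}; p there: g:F. ✗
d: no successors, so □p holds vacuously. ✓
e: successors {f}; p there: f:F. ✗
f: successors {b, d}; p there: b:T, d:F. ✗
g: no successors, so □p holds vacuously. ✓
— 2 worlds.
For □¬p:
a: successors {b, c}; ¬p there: b:F, c:T. ✗
b: successors {d, e}; ¬p there: d:T, e:T. ✓
c: successors {g}; ¬p there: g:T. ✓
d: no successors, so □¬p holds vacuously. ✓
e: successors {f}; ¬p there: f:T. ✓
f: successors {b, d}; ¬p there: b:F, d:T. ✗
g: no successors, so □¬p holds vacuously. ✓
— 5 worlds.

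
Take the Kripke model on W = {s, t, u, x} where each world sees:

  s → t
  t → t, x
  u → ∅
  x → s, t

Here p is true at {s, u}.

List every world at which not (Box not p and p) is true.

{t, x}

s: Box not p and p is T. ✗
t: Box not p and p is F. ✓
u: Box not p and p is T. ✗
x: Box not p and p is F. ✓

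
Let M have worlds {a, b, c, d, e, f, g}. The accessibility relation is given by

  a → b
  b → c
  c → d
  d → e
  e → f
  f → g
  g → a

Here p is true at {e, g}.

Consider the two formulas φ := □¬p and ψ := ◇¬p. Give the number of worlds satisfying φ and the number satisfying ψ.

5 and 5

For □¬p:
a: successors {b}; ¬p there: b:T. ✓
b: successors {c}; ¬p there: c:T. ✓
c: successors {d}; ¬p there: d:T. ✓
d: successors {e}; ¬p there: e:F. ✗
e: successors {f}; ¬p there: f:T. ✓
f: successors {g}; ¬p there: g:F. ✗
g: successors {a}; ¬p there: a:T. ✓
— 5 worlds.
For ◇¬p:
a: successors {b}; ¬p there: b:T. ✓
b: successors {c}; ¬p there: c:T. ✓
c: successors {d}; ¬p there: d:T. ✓
d: successors {e}; ¬p there: e:F. ✗
e: successors {f}; ¬p there: f:T. ✓
f: successors {g}; ¬p there: g:F. ✗
g: successors {a}; ¬p there: a:T. ✓
— 5 worlds.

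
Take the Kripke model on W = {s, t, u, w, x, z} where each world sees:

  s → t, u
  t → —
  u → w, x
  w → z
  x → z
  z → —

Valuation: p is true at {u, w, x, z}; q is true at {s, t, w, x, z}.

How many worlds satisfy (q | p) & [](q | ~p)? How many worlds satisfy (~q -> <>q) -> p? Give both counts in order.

For (q | p) & [](q | ~p):
s: q | p is T, [](q | ~p) is F. ✗
t: q | p is T, [](q | ~p) is T. ✓
u: q | p is T, [](q | ~p) is T. ✓
w: q | p is T, [](q | ~p) is T. ✓
x: q | p is T, [](q | ~p) is T. ✓
z: q | p is T, [](q | ~p) is T. ✓
— 5 worlds.
For (~q -> <>q) -> p:
s: ~q -> <>q is T, p is F. ✗
t: ~q -> <>q is T, p is F. ✗
u: ~q -> <>q is T, p is T. ✓
w: ~q -> <>q is T, p is T. ✓
x: ~q -> <>q is T, p is T. ✓
z: ~q -> <>q is T, p is T. ✓
— 4 worlds.

5 and 4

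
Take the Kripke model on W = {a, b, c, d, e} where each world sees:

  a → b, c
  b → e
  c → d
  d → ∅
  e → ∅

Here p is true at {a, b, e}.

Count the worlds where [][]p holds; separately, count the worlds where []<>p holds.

4 and 2

For [][]p:
a: successors {b, c}; []p there: b:T, c:F. ✗
b: successors {e}; []p there: e:T. ✓
c: successors {d}; []p there: d:T. ✓
d: no successors, so [][]p holds vacuously. ✓
e: no successors, so [][]p holds vacuously. ✓
— 4 worlds.
For []<>p:
a: successors {b, c}; <>p there: b:T, c:F. ✗
b: successors {e}; <>p there: e:F. ✗
c: successors {d}; <>p there: d:F. ✗
d: no successors, so []<>p holds vacuously. ✓
e: no successors, so []<>p holds vacuously. ✓
— 2 worlds.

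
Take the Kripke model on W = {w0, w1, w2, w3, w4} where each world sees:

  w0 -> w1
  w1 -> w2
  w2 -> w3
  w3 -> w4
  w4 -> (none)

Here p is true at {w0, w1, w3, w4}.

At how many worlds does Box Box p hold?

4

w0: successors {w1}; Box p there: w1:F. ✗
w1: successors {w2}; Box p there: w2:T. ✓
w2: successors {w3}; Box p there: w3:T. ✓
w3: successors {w4}; Box p there: w4:T. ✓
w4: no successors, so Box Box p holds vacuously. ✓
Satisfying worlds: {w1, w2, w3, w4}.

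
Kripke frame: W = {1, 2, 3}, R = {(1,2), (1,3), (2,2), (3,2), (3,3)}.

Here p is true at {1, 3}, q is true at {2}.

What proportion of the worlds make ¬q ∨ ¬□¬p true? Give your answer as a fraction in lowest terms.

2/3

1: ¬q is T, ¬□¬p is T. ✓
2: ¬q is F, ¬□¬p is F. ✗
3: ¬q is T, ¬□¬p is T. ✓
That's 2 of 3 worlds, so 2/3.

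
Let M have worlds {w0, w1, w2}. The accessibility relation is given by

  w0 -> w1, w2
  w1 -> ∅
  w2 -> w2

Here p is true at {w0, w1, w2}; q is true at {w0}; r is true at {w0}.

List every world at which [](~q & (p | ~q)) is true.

{w0, w1, w2}

w0: successors {w1, w2}; ~q & (p | ~q) there: w1:T, w2:T. ✓
w1: no successors, so [](~q & (p | ~q)) holds vacuously. ✓
w2: successors {w2}; ~q & (p | ~q) there: w2:T. ✓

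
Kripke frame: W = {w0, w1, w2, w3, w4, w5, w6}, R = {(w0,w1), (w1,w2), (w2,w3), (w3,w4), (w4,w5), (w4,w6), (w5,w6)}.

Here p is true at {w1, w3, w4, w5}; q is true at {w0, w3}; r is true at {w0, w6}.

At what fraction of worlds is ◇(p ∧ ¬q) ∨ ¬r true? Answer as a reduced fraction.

w0: ◇(p ∧ ¬q) is T, ¬r is F. ✓
w1: ◇(p ∧ ¬q) is F, ¬r is T. ✓
w2: ◇(p ∧ ¬q) is F, ¬r is T. ✓
w3: ◇(p ∧ ¬q) is T, ¬r is T. ✓
w4: ◇(p ∧ ¬q) is T, ¬r is T. ✓
w5: ◇(p ∧ ¬q) is F, ¬r is T. ✓
w6: ◇(p ∧ ¬q) is F, ¬r is F. ✗
That's 6 of 7 worlds, so 6/7.

6/7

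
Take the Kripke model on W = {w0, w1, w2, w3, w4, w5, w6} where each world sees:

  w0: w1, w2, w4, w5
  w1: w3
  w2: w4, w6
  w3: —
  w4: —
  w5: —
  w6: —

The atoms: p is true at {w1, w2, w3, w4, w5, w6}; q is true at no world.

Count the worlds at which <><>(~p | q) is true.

w0: successors {w1, w2, w4, w5}; <>(~p | q) there: w1:F, w2:F, w4:F, w5:F. ✗
w1: successors {w3}; <>(~p | q) there: w3:F. ✗
w2: successors {w4, w6}; <>(~p | q) there: w4:F, w6:F. ✗
w3: no successors, so <><>(~p | q) fails. ✗
w4: no successors, so <><>(~p | q) fails. ✗
w5: no successors, so <><>(~p | q) fails. ✗
w6: no successors, so <><>(~p | q) fails. ✗
Satisfying worlds: ∅.

0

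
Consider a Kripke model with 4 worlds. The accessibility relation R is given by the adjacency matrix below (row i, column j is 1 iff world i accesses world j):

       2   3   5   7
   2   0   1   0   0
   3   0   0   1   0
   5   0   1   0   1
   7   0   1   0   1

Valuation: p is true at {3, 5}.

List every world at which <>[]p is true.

{2, 5, 7}

2: successors {3}; []p there: 3:T. ✓
3: successors {5}; []p there: 5:F. ✗
5: successors {3, 7}; []p there: 3:T, 7:F. ✓
7: successors {3, 7}; []p there: 3:T, 7:F. ✓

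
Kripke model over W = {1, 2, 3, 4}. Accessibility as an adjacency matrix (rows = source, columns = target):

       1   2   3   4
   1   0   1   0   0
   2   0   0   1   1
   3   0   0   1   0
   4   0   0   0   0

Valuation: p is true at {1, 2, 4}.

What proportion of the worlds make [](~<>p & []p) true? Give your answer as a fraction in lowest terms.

1/4

1: successors {2}; ~<>p & []p there: 2:F. ✗
2: successors {3, 4}; ~<>p & []p there: 3:F, 4:T. ✗
3: successors {3}; ~<>p & []p there: 3:F. ✗
4: no successors, so [](~<>p & []p) holds vacuously. ✓
That's 1 of 4 worlds, so 1/4.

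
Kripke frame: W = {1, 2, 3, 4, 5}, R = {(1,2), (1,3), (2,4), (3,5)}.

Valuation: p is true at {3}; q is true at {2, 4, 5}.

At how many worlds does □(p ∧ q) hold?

1: successors {2, 3}; p ∧ q there: 2:F, 3:F. ✗
2: successors {4}; p ∧ q there: 4:F. ✗
3: successors {5}; p ∧ q there: 5:F. ✗
4: no successors, so □(p ∧ q) holds vacuously. ✓
5: no successors, so □(p ∧ q) holds vacuously. ✓
Satisfying worlds: {4, 5}.

2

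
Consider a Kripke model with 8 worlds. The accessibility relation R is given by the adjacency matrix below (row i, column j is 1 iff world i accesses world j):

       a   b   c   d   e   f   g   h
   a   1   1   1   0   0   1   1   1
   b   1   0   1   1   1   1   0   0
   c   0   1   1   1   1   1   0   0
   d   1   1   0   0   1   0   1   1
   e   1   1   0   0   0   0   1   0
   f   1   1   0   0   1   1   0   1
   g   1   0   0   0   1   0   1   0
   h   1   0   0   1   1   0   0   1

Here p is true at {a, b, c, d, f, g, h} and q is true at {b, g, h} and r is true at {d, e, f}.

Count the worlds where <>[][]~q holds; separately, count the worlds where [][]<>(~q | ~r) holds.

For <>[][]~q:
a: successors {a, b, c, f, g, h}; [][]~q there: a:F, b:F, c:F, f:F, g:F, h:F. ✗
b: successors {a, c, d, e, f}; [][]~q there: a:F, c:F, d:F, e:F, f:F. ✗
c: successors {b, c, d, e, f}; [][]~q there: b:F, c:F, d:F, e:F, f:F. ✗
d: successors {a, b, e, g, h}; [][]~q there: a:F, b:F, e:F, g:F, h:F. ✗
e: successors {a, b, g}; [][]~q there: a:F, b:F, g:F. ✗
f: successors {a, b, e, f, h}; [][]~q there: a:F, b:F, e:F, f:F, h:F. ✗
g: successors {a, e, g}; [][]~q there: a:F, e:F, g:F. ✗
h: successors {a, d, e, h}; [][]~q there: a:F, d:F, e:F, h:F. ✗
— 0 worlds.
For [][]<>(~q | ~r):
a: successors {a, b, c, f, g, h}; []<>(~q | ~r) there: a:T, b:T, c:T, f:T, g:T, h:T. ✓
b: successors {a, c, d, e, f}; []<>(~q | ~r) there: a:T, c:T, d:T, e:T, f:T. ✓
c: successors {b, c, d, e, f}; []<>(~q | ~r) there: b:T, c:T, d:T, e:T, f:T. ✓
d: successors {a, b, e, g, h}; []<>(~q | ~r) there: a:T, b:T, e:T, g:T, h:T. ✓
e: successors {a, b, g}; []<>(~q | ~r) there: a:T, b:T, g:T. ✓
f: successors {a, b, e, f, h}; []<>(~q | ~r) there: a:T, b:T, e:T, f:T, h:T. ✓
g: successors {a, e, g}; []<>(~q | ~r) there: a:T, e:T, g:T. ✓
h: successors {a, d, e, h}; []<>(~q | ~r) there: a:T, d:T, e:T, h:T. ✓
— 8 worlds.

0 and 8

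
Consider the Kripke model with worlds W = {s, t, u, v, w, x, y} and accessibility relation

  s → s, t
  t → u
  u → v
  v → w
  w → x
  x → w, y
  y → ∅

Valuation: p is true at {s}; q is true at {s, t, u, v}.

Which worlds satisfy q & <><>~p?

s: q is T, <><>~p is T. ✓
t: q is T, <><>~p is T. ✓
u: q is T, <><>~p is T. ✓
v: q is T, <><>~p is T. ✓
w: q is F, <><>~p is T. ✗
x: q is F, <><>~p is T. ✗
y: q is F, <><>~p is F. ✗

{s, t, u, v}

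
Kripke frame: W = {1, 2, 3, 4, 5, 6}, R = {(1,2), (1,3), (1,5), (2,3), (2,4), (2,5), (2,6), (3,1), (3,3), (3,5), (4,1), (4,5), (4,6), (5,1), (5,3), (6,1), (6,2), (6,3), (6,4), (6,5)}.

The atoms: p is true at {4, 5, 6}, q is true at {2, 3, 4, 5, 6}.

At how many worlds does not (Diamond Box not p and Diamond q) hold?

1

1: Diamond Box not p and Diamond q is T. ✗
2: Diamond Box not p and Diamond q is T. ✗
3: Diamond Box not p and Diamond q is T. ✗
4: Diamond Box not p and Diamond q is T. ✗
5: Diamond Box not p and Diamond q is F. ✓
6: Diamond Box not p and Diamond q is T. ✗
Satisfying worlds: {5}.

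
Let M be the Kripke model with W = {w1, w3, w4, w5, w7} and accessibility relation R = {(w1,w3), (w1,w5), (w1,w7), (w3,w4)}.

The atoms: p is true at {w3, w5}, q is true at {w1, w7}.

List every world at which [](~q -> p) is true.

{w1, w4, w5, w7}

w1: successors {w3, w5, w7}; ~q -> p there: w3:T, w5:T, w7:T. ✓
w3: successors {w4}; ~q -> p there: w4:F. ✗
w4: no successors, so [](~q -> p) holds vacuously. ✓
w5: no successors, so [](~q -> p) holds vacuously. ✓
w7: no successors, so [](~q -> p) holds vacuously. ✓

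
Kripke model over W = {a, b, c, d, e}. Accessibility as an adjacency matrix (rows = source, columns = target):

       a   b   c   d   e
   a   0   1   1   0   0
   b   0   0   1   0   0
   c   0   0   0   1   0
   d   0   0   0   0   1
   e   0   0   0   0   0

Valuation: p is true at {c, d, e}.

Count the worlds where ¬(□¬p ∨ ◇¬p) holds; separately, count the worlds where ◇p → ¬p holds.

3 and 3

For ¬(□¬p ∨ ◇¬p):
a: □¬p ∨ ◇¬p is T. ✗
b: □¬p ∨ ◇¬p is F. ✓
c: □¬p ∨ ◇¬p is F. ✓
d: □¬p ∨ ◇¬p is F. ✓
e: □¬p ∨ ◇¬p is T. ✗
— 3 worlds.
For ◇p → ¬p:
a: ◇p is T, ¬p is T. ✓
b: ◇p is T, ¬p is T. ✓
c: ◇p is T, ¬p is F. ✗
d: ◇p is T, ¬p is F. ✗
e: ◇p is F, ¬p is F. ✓
— 3 worlds.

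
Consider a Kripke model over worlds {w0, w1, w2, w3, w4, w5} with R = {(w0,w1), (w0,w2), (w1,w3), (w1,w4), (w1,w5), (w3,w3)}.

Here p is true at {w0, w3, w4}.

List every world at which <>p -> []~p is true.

{w0, w2, w4, w5}

w0: <>p is F, []~p is T. ✓
w1: <>p is T, []~p is F. ✗
w2: <>p is F, []~p is T. ✓
w3: <>p is T, []~p is F. ✗
w4: <>p is F, []~p is T. ✓
w5: <>p is F, []~p is T. ✓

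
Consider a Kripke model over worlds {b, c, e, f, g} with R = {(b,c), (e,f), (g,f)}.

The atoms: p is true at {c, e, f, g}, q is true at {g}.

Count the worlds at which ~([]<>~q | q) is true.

b: []<>~q | q is F. ✓
c: []<>~q | q is T. ✗
e: []<>~q | q is F. ✓
f: []<>~q | q is T. ✗
g: []<>~q | q is T. ✗
Satisfying worlds: {b, e}.

2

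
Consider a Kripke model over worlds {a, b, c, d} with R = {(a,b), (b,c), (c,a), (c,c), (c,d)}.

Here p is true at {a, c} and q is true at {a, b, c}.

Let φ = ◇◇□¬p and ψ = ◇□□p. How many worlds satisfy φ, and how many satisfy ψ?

For ◇◇□¬p:
a: successors {b}; ◇□¬p there: b:F. ✗
b: successors {c}; ◇□¬p there: c:T. ✓
c: successors {a, c, d}; ◇□¬p there: a:F, c:T, d:F. ✓
d: no successors, so ◇◇□¬p fails. ✗
— 2 worlds.
For ◇□□p:
a: successors {b}; □□p there: b:F. ✗
b: successors {c}; □□p there: c:F. ✗
c: successors {a, c, d}; □□p there: a:T, c:F, d:T. ✓
d: no successors, so ◇□□p fails. ✗
— 1 world.

2 and 1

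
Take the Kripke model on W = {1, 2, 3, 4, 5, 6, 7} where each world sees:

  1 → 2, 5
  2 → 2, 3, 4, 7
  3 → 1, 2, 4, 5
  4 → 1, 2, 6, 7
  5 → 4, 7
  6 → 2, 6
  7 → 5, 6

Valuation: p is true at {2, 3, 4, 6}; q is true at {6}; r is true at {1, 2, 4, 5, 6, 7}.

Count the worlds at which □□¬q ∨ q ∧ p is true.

2

1: □□¬q is T, q ∧ p is F. ✓
2: □□¬q is F, q ∧ p is F. ✗
3: □□¬q is F, q ∧ p is F. ✗
4: □□¬q is F, q ∧ p is F. ✗
5: □□¬q is F, q ∧ p is F. ✗
6: □□¬q is F, q ∧ p is T. ✓
7: □□¬q is F, q ∧ p is F. ✗
Satisfying worlds: {1, 6}.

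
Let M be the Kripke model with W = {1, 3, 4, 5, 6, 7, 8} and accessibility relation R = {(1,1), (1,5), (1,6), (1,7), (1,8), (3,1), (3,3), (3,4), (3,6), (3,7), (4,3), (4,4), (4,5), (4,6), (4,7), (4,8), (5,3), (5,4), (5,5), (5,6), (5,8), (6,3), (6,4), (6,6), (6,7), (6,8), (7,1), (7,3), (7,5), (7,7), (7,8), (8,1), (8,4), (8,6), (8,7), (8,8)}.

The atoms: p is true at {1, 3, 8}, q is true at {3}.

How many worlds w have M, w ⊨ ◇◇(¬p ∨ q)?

7

1: successors {1, 5, 6, 7, 8}; ◇(¬p ∨ q) there: 1:T, 5:T, 6:T, 7:T, 8:T. ✓
3: successors {1, 3, 4, 6, 7}; ◇(¬p ∨ q) there: 1:T, 3:T, 4:T, 6:T, 7:T. ✓
4: successors {3, 4, 5, 6, 7, 8}; ◇(¬p ∨ q) there: 3:T, 4:T, 5:T, 6:T, 7:T, 8:T. ✓
5: successors {3, 4, 5, 6, 8}; ◇(¬p ∨ q) there: 3:T, 4:T, 5:T, 6:T, 8:T. ✓
6: successors {3, 4, 6, 7, 8}; ◇(¬p ∨ q) there: 3:T, 4:T, 6:T, 7:T, 8:T. ✓
7: successors {1, 3, 5, 7, 8}; ◇(¬p ∨ q) there: 1:T, 3:T, 5:T, 7:T, 8:T. ✓
8: successors {1, 4, 6, 7, 8}; ◇(¬p ∨ q) there: 1:T, 4:T, 6:T, 7:T, 8:T. ✓
Satisfying worlds: {1, 3, 4, 5, 6, 7, 8}.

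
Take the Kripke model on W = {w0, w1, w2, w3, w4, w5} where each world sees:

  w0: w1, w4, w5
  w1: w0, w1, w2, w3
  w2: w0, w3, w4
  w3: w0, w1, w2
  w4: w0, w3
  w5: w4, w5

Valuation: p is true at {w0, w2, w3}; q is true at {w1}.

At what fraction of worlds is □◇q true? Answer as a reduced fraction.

1/6

w0: successors {w1, w4, w5}; ◇q there: w1:T, w4:F, w5:F. ✗
w1: successors {w0, w1, w2, w3}; ◇q there: w0:T, w1:T, w2:F, w3:T. ✗
w2: successors {w0, w3, w4}; ◇q there: w0:T, w3:T, w4:F. ✗
w3: successors {w0, w1, w2}; ◇q there: w0:T, w1:T, w2:F. ✗
w4: successors {w0, w3}; ◇q there: w0:T, w3:T. ✓
w5: successors {w4, w5}; ◇q there: w4:F, w5:F. ✗
That's 1 of 6 worlds, so 1/6.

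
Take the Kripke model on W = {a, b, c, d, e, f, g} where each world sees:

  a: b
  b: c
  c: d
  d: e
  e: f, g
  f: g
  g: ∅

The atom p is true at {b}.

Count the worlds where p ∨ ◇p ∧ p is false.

6

a: p is F, ◇p ∧ p is F. ✗
b: p is T, ◇p ∧ p is F. ✓
c: p is F, ◇p ∧ p is F. ✗
d: p is F, ◇p ∧ p is F. ✗
e: p is F, ◇p ∧ p is F. ✗
f: p is F, ◇p ∧ p is F. ✗
g: p is F, ◇p ∧ p is F. ✗
Satisfying worlds: {b}.
So p ∨ ◇p ∧ p fails at the other 6 worlds.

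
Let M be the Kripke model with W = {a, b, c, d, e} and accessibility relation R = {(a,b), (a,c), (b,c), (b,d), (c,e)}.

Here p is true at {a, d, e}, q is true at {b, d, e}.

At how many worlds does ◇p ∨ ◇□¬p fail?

a: ◇p is F, ◇□¬p is F. ✗
b: ◇p is T, ◇□¬p is T. ✓
c: ◇p is T, ◇□¬p is T. ✓
d: ◇p is F, ◇□¬p is F. ✗
e: ◇p is F, ◇□¬p is F. ✗
Satisfying worlds: {b, c}.
So ◇p ∨ ◇□¬p fails at the other 3 worlds.

3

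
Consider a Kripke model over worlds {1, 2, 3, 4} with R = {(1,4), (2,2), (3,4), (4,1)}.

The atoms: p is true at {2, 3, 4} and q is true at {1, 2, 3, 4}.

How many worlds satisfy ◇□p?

1: successors {4}; □p there: 4:F. ✗
2: successors {2}; □p there: 2:T. ✓
3: successors {4}; □p there: 4:F. ✗
4: successors {1}; □p there: 1:T. ✓
Satisfying worlds: {2, 4}.

2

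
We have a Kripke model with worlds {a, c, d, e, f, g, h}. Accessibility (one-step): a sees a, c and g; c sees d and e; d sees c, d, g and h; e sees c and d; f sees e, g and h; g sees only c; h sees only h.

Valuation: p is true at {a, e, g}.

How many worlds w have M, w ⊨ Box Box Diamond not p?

a: successors {a, c, g}; Box Diamond not p there: a:T, c:T, g:T. ✓
c: successors {d, e}; Box Diamond not p there: d:T, e:T. ✓
d: successors {c, d, g, h}; Box Diamond not p there: c:T, d:T, g:T, h:T. ✓
e: successors {c, d}; Box Diamond not p there: c:T, d:T. ✓
f: successors {e, g, h}; Box Diamond not p there: e:T, g:T, h:T. ✓
g: successors {c}; Box Diamond not p there: c:T. ✓
h: successors {h}; Box Diamond not p there: h:T. ✓
Satisfying worlds: {a, c, d, e, f, g, h}.

7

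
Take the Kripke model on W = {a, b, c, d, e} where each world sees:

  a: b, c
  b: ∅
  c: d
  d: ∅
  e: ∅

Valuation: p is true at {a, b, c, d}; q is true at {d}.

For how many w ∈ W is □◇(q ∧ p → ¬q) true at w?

3

a: successors {b, c}; ◇(q ∧ p → ¬q) there: b:F, c:F. ✗
b: no successors, so □◇(q ∧ p → ¬q) holds vacuously. ✓
c: successors {d}; ◇(q ∧ p → ¬q) there: d:F. ✗
d: no successors, so □◇(q ∧ p → ¬q) holds vacuously. ✓
e: no successors, so □◇(q ∧ p → ¬q) holds vacuously. ✓
Satisfying worlds: {b, d, e}.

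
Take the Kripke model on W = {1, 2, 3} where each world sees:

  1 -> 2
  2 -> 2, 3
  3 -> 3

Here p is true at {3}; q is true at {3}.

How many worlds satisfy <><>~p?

1: successors {2}; <>~p there: 2:T. ✓
2: successors {2, 3}; <>~p there: 2:T, 3:F. ✓
3: successors {3}; <>~p there: 3:F. ✗
Satisfying worlds: {1, 2}.

2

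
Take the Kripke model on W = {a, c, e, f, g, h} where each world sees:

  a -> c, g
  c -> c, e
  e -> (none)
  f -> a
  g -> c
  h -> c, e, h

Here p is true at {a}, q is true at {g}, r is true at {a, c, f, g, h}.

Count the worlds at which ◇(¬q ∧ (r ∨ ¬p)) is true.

a: successors {c, g}; ¬q ∧ (r ∨ ¬p) there: c:T, g:F. ✓
c: successors {c, e}; ¬q ∧ (r ∨ ¬p) there: c:T, e:T. ✓
e: no successors, so ◇(¬q ∧ (r ∨ ¬p)) fails. ✗
f: successors {a}; ¬q ∧ (r ∨ ¬p) there: a:T. ✓
g: successors {c}; ¬q ∧ (r ∨ ¬p) there: c:T. ✓
h: successors {c, e, h}; ¬q ∧ (r ∨ ¬p) there: c:T, e:T, h:T. ✓
Satisfying worlds: {a, c, f, g, h}.

5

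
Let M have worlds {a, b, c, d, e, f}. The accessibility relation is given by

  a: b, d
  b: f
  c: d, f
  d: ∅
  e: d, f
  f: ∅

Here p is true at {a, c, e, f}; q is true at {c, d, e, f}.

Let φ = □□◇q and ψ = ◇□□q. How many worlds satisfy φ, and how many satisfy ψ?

5 and 4

For □□◇q:
a: successors {b, d}; □◇q there: b:F, d:T. ✗
b: successors {f}; □◇q there: f:T. ✓
c: successors {d, f}; □◇q there: d:T, f:T. ✓
d: no successors, so □□◇q holds vacuously. ✓
e: successors {d, f}; □◇q there: d:T, f:T. ✓
f: no successors, so □□◇q holds vacuously. ✓
— 5 worlds.
For ◇□□q:
a: successors {b, d}; □□q there: b:T, d:T. ✓
b: successors {f}; □□q there: f:T. ✓
c: successors {d, f}; □□q there: d:T, f:T. ✓
d: no successors, so ◇□□q fails. ✗
e: successors {d, f}; □□q there: d:T, f:T. ✓
f: no successors, so ◇□□q fails. ✗
— 4 worlds.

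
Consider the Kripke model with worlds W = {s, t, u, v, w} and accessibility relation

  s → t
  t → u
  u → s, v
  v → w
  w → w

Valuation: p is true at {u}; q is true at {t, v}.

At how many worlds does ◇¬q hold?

s: successors {t}; ¬q there: t:F. ✗
t: successors {u}; ¬q there: u:T. ✓
u: successors {s, v}; ¬q there: s:T, v:F. ✓
v: successors {w}; ¬q there: w:T. ✓
w: successors {w}; ¬q there: w:T. ✓
Satisfying worlds: {t, u, v, w}.

4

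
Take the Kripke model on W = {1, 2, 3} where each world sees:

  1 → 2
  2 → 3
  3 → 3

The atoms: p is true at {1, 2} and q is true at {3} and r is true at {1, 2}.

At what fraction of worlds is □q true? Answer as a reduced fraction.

2/3

1: successors {2}; q there: 2:F. ✗
2: successors {3}; q there: 3:T. ✓
3: successors {3}; q there: 3:T. ✓
That's 2 of 3 worlds, so 2/3.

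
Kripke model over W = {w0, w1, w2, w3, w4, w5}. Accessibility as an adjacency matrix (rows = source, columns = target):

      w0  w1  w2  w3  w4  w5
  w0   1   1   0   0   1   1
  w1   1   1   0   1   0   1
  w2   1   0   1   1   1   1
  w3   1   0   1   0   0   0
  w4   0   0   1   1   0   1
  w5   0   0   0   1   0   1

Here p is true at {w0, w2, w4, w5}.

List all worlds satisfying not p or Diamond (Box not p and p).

w0: not p is F, Diamond (Box not p and p) is F. ✗
w1: not p is T, Diamond (Box not p and p) is F. ✓
w2: not p is F, Diamond (Box not p and p) is F. ✗
w3: not p is T, Diamond (Box not p and p) is F. ✓
w4: not p is F, Diamond (Box not p and p) is F. ✗
w5: not p is F, Diamond (Box not p and p) is F. ✗

{w1, w3}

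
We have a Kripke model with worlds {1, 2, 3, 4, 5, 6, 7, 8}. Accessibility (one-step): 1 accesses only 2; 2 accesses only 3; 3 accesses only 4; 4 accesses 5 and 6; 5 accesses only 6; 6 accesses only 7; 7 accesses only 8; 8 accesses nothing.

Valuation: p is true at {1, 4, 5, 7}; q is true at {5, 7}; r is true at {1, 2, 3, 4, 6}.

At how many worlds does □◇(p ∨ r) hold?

6

1: successors {2}; ◇(p ∨ r) there: 2:T. ✓
2: successors {3}; ◇(p ∨ r) there: 3:T. ✓
3: successors {4}; ◇(p ∨ r) there: 4:T. ✓
4: successors {5, 6}; ◇(p ∨ r) there: 5:T, 6:T. ✓
5: successors {6}; ◇(p ∨ r) there: 6:T. ✓
6: successors {7}; ◇(p ∨ r) there: 7:F. ✗
7: successors {8}; ◇(p ∨ r) there: 8:F. ✗
8: no successors, so □◇(p ∨ r) holds vacuously. ✓
Satisfying worlds: {1, 2, 3, 4, 5, 8}.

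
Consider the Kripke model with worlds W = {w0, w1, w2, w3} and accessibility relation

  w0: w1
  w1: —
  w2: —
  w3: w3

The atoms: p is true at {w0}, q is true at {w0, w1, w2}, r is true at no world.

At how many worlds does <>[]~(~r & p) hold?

2

w0: successors {w1}; []~(~r & p) there: w1:T. ✓
w1: no successors, so <>[]~(~r & p) fails. ✗
w2: no successors, so <>[]~(~r & p) fails. ✗
w3: successors {w3}; []~(~r & p) there: w3:T. ✓
Satisfying worlds: {w0, w3}.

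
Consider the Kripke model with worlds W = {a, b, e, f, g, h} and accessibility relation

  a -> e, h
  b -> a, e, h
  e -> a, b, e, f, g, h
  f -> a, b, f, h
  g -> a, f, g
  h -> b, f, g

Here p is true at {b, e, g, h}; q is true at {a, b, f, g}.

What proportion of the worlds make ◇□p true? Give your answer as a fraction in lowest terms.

2/3

a: successors {e, h}; □p there: e:F, h:F. ✗
b: successors {a, e, h}; □p there: a:T, e:F, h:F. ✓
e: successors {a, b, e, f, g, h}; □p there: a:T, b:F, e:F, f:F, g:F, h:F. ✓
f: successors {a, b, f, h}; □p there: a:T, b:F, f:F, h:F. ✓
g: successors {a, f, g}; □p there: a:T, f:F, g:F. ✓
h: successors {b, f, g}; □p there: b:F, f:F, g:F. ✗
That's 4 of 6 worlds, so 4/6 = 2/3.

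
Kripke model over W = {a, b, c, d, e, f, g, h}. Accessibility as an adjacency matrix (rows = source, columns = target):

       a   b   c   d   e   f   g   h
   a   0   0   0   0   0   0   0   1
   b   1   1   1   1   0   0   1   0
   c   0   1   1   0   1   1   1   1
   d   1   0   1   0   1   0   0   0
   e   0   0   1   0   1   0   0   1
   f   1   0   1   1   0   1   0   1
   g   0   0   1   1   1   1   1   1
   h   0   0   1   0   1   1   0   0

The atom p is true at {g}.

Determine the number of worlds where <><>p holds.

a: successors {h}; <>p there: h:F. ✗
b: successors {a, b, c, d, g}; <>p there: a:F, b:T, c:T, d:F, g:T. ✓
c: successors {b, c, e, f, g, h}; <>p there: b:T, c:T, e:F, f:F, g:T, h:F. ✓
d: successors {a, c, e}; <>p there: a:F, c:T, e:F. ✓
e: successors {c, e, h}; <>p there: c:T, e:F, h:F. ✓
f: successors {a, c, d, f, h}; <>p there: a:F, c:T, d:F, f:F, h:F. ✓
g: successors {c, d, e, f, g, h}; <>p there: c:T, d:F, e:F, f:F, g:T, h:F. ✓
h: successors {c, e, f}; <>p there: c:T, e:F, f:F. ✓
Satisfying worlds: {b, c, d, e, f, g, h}.

7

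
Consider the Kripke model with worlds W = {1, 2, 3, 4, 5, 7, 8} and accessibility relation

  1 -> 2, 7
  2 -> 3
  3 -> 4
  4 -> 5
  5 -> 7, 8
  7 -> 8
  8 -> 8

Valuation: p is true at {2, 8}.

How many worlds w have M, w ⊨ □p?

2

1: successors {2, 7}; p there: 2:T, 7:F. ✗
2: successors {3}; p there: 3:F. ✗
3: successors {4}; p there: 4:F. ✗
4: successors {5}; p there: 5:F. ✗
5: successors {7, 8}; p there: 7:F, 8:T. ✗
7: successors {8}; p there: 8:T. ✓
8: successors {8}; p there: 8:T. ✓
Satisfying worlds: {7, 8}.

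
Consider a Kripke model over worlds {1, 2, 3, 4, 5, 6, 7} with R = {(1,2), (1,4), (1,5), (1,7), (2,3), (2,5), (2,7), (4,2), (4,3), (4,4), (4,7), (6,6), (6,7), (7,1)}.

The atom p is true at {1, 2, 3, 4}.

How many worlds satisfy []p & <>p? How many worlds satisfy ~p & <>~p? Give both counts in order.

For []p & <>p:
1: []p is F, <>p is T. ✗
2: []p is F, <>p is T. ✗
3: []p is T, <>p is F. ✗
4: []p is F, <>p is T. ✗
5: []p is T, <>p is F. ✗
6: []p is F, <>p is F. ✗
7: []p is T, <>p is T. ✓
— 1 world.
For ~p & <>~p:
1: ~p is F, <>~p is T. ✗
2: ~p is F, <>~p is T. ✗
3: ~p is F, <>~p is F. ✗
4: ~p is F, <>~p is T. ✗
5: ~p is T, <>~p is F. ✗
6: ~p is T, <>~p is T. ✓
7: ~p is T, <>~p is F. ✗
— 1 world.

1 and 1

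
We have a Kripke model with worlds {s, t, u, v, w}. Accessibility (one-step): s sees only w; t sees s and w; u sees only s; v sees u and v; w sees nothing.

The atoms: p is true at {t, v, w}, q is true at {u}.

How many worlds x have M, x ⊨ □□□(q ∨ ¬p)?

s: successors {w}; □□(q ∨ ¬p) there: w:T. ✓
t: successors {s, w}; □□(q ∨ ¬p) there: s:T, w:T. ✓
u: successors {s}; □□(q ∨ ¬p) there: s:T. ✓
v: successors {u, v}; □□(q ∨ ¬p) there: u:F, v:F. ✗
w: no successors, so □□□(q ∨ ¬p) holds vacuously. ✓
Satisfying worlds: {s, t, u, w}.

4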